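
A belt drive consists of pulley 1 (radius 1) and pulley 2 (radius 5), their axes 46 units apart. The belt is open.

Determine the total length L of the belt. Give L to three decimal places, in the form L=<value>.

open belt: β = asin((r2−r1)/C) = asin(4/46) = 4.9885°
wrap1 = π − 2β = 170.0229°
wrap2 = π + 2β = 189.9771°
tangent length = C·cosβ = 45.8258
L = r1·wrap1 + r2·wrap2 + 2·C·cosβ = 1·2.9675 + 5·3.3157 + 2·45.8258 = 111.1976

L=111.198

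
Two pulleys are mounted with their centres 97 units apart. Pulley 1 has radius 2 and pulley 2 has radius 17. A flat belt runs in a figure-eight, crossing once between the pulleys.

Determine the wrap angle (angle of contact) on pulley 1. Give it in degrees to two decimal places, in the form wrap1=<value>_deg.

wrap1=202.59_deg

crossed belt: β = asin((r1+r2)/C) = asin(19/97) = 11.2959°
wrap1 = wrap2 = π + 2β = 202.5918°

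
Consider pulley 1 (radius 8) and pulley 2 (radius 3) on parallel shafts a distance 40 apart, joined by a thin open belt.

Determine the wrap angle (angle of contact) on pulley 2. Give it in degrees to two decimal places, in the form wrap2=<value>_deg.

open belt: β = asin((r2−r1)/C) = asin(-5/40) = -7.1808°
wrap1 = π − 2β = 194.3615°
wrap2 = π + 2β = 165.6385°

wrap2=165.64_deg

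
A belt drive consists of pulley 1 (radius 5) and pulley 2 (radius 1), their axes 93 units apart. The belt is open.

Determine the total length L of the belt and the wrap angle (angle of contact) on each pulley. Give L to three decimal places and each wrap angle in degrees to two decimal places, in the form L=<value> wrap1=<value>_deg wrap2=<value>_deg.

L=205.022 wrap1=184.93_deg wrap2=175.07_deg

open belt: β = asin((r2−r1)/C) = asin(-4/93) = -2.4651°
wrap1 = π − 2β = 184.9302°
wrap2 = π + 2β = 175.0698°
tangent length = C·cosβ = 92.9139
L = r1·wrap1 + r2·wrap2 + 2·C·cosβ = 5·3.2276 + 1·3.0555 + 2·92.9139 = 205.0216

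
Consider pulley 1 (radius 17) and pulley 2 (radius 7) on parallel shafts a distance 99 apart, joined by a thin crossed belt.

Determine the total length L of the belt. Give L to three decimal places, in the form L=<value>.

crossed belt: β = asin((r1+r2)/C) = asin(24/99) = 14.0297°
wrap1 = wrap2 = π + 2β = 208.0593°
tangent length = C·cosβ = 96.0469
L = (r1+r2)·wrap + 2·C·cosβ = 24·3.6313 + 2·96.0469 = 279.2454

L=279.245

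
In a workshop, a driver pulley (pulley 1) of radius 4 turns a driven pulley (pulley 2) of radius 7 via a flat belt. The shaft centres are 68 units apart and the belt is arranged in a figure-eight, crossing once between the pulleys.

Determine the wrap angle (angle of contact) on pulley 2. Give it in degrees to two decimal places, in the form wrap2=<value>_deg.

crossed belt: β = asin((r1+r2)/C) = asin(11/68) = 9.3093°
wrap1 = wrap2 = π + 2β = 198.6187°

wrap2=198.62_deg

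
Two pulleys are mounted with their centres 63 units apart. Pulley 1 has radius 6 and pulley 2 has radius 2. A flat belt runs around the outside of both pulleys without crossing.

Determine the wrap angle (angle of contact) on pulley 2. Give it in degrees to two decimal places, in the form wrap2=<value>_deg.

open belt: β = asin((r2−r1)/C) = asin(-4/63) = -3.6403°
wrap1 = π − 2β = 187.2806°
wrap2 = π + 2β = 172.7194°

wrap2=172.72_deg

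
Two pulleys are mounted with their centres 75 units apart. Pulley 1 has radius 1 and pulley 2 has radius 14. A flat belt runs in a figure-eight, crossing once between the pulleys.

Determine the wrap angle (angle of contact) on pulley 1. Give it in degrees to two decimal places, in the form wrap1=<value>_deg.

wrap1=203.07_deg

crossed belt: β = asin((r1+r2)/C) = asin(15/75) = 11.5370°
wrap1 = wrap2 = π + 2β = 203.0739°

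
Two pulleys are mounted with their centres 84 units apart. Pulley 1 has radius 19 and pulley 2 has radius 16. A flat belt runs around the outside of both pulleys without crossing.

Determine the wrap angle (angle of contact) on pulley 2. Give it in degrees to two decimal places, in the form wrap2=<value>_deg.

wrap2=175.91_deg

open belt: β = asin((r2−r1)/C) = asin(-3/84) = -2.0467°
wrap1 = π − 2β = 184.0934°
wrap2 = π + 2β = 175.9066°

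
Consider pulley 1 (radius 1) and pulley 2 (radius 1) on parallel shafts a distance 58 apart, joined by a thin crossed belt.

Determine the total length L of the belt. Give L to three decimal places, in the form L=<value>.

crossed belt: β = asin((r1+r2)/C) = asin(2/58) = 1.9761°
wrap1 = wrap2 = π + 2β = 183.9522°
tangent length = C·cosβ = 57.9655
L = (r1+r2)·wrap + 2·C·cosβ = 2·3.2106 + 2·57.9655 = 122.3522

L=122.352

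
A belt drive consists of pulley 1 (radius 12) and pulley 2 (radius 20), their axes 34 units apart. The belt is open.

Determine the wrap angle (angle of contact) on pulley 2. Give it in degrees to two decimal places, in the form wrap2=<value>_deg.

open belt: β = asin((r2−r1)/C) = asin(8/34) = 13.6090°
wrap1 = π − 2β = 152.7821°
wrap2 = π + 2β = 207.2179°

wrap2=207.22_deg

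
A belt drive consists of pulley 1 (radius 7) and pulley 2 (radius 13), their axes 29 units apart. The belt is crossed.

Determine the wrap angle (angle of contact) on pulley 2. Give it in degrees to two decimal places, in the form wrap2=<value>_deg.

crossed belt: β = asin((r1+r2)/C) = asin(20/29) = 43.6028°
wrap1 = wrap2 = π + 2β = 267.2056°

wrap2=267.21_deg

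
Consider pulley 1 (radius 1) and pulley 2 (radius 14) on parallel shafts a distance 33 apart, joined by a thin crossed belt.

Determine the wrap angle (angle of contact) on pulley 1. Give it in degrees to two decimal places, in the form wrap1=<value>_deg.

wrap1=234.07_deg

crossed belt: β = asin((r1+r2)/C) = asin(15/33) = 27.0357°
wrap1 = wrap2 = π + 2β = 234.0714°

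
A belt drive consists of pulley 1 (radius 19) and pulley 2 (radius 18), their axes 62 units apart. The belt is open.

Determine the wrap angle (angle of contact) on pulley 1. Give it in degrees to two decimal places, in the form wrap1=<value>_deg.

wrap1=181.85_deg

open belt: β = asin((r2−r1)/C) = asin(-1/62) = -0.9242°
wrap1 = π − 2β = 181.8483°
wrap2 = π + 2β = 178.1517°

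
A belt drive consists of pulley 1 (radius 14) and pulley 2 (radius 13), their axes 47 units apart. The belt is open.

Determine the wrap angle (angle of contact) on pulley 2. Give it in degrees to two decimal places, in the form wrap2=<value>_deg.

wrap2=177.56_deg

open belt: β = asin((r2−r1)/C) = asin(-1/47) = -1.2192°
wrap1 = π − 2β = 182.4383°
wrap2 = π + 2β = 177.5617°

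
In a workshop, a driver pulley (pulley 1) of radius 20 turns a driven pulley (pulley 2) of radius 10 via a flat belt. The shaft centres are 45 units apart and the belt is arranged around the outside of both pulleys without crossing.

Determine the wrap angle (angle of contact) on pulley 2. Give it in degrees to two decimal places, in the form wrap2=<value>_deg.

open belt: β = asin((r2−r1)/C) = asin(-10/45) = -12.8396°
wrap1 = π − 2β = 205.6792°
wrap2 = π + 2β = 154.3208°

wrap2=154.32_deg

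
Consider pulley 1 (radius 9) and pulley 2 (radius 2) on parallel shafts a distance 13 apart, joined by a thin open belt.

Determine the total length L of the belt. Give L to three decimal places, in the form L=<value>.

L=64.427

open belt: β = asin((r2−r1)/C) = asin(-7/13) = -32.5790°
wrap1 = π − 2β = 245.1579°
wrap2 = π + 2β = 114.8421°
tangent length = C·cosβ = 10.9545
L = r1·wrap1 + r2·wrap2 + 2·C·cosβ = 9·4.2788 + 2·2.0044 + 2·10.9545 = 64.4270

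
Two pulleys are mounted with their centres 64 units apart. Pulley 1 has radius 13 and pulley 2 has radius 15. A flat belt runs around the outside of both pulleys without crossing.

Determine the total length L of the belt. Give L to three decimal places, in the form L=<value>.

open belt: β = asin((r2−r1)/C) = asin(2/64) = 1.7908°
wrap1 = π − 2β = 176.4184°
wrap2 = π + 2β = 183.5816°
tangent length = C·cosβ = 63.9687
L = r1·wrap1 + r2·wrap2 + 2·C·cosβ = 13·3.0791 + 15·3.2041 + 2·63.9687 = 216.0271

L=216.027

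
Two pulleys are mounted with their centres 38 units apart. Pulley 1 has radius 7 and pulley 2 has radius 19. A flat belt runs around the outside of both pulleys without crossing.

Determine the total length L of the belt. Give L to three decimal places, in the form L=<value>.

open belt: β = asin((r2−r1)/C) = asin(12/38) = 18.4085°
wrap1 = π − 2β = 143.1830°
wrap2 = π + 2β = 216.8170°
tangent length = C·cosβ = 36.0555
L = r1·wrap1 + r2·wrap2 + 2·C·cosβ = 7·2.4990 + 19·3.7842 + 2·36.0555 = 161.5034

L=161.503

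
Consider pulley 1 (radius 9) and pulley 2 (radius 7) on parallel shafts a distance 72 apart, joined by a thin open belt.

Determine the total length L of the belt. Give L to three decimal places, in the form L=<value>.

open belt: β = asin((r2−r1)/C) = asin(-2/72) = -1.5918°
wrap1 = π − 2β = 183.1835°
wrap2 = π + 2β = 176.8165°
tangent length = C·cosβ = 71.9722
L = r1·wrap1 + r2·wrap2 + 2·C·cosβ = 9·3.1972 + 7·3.0860 + 2·71.9722 = 194.3210

L=194.321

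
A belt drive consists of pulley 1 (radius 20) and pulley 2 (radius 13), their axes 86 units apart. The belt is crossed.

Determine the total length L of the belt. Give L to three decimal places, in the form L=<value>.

L=288.498

crossed belt: β = asin((r1+r2)/C) = asin(33/86) = 22.5644°
wrap1 = wrap2 = π + 2β = 225.1287°
tangent length = C·cosβ = 79.4166
L = (r1+r2)·wrap + 2·C·cosβ = 33·3.9292 + 2·79.4166 = 288.4981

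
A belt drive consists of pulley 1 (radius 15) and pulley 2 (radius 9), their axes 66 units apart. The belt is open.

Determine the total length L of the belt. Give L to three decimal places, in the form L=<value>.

L=207.944

open belt: β = asin((r2−r1)/C) = asin(-6/66) = -5.2159°
wrap1 = π − 2β = 190.4318°
wrap2 = π + 2β = 169.5682°
tangent length = C·cosβ = 65.7267
L = r1·wrap1 + r2·wrap2 + 2·C·cosβ = 15·3.3237 + 9·2.9595 + 2·65.7267 = 207.9441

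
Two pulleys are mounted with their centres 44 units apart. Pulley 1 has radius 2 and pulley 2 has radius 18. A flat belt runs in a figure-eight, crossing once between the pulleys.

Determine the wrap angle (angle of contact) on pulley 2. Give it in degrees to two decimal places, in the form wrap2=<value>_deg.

wrap2=234.07_deg

crossed belt: β = asin((r1+r2)/C) = asin(20/44) = 27.0357°
wrap1 = wrap2 = π + 2β = 234.0714°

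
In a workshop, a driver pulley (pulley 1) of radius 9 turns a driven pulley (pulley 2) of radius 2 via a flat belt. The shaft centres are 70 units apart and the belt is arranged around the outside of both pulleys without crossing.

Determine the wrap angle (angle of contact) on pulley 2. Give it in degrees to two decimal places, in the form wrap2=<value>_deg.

open belt: β = asin((r2−r1)/C) = asin(-7/70) = -5.7392°
wrap1 = π − 2β = 191.4783°
wrap2 = π + 2β = 168.5217°

wrap2=168.52_deg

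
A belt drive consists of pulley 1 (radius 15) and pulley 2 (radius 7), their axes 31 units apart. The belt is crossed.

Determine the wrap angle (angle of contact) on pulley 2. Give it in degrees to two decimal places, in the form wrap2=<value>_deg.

crossed belt: β = asin((r1+r2)/C) = asin(22/31) = 45.2087°
wrap1 = wrap2 = π + 2β = 270.4174°

wrap2=270.42_deg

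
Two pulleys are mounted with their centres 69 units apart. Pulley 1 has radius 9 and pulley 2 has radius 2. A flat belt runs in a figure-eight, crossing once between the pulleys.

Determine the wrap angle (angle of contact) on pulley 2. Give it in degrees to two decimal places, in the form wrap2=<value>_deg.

crossed belt: β = asin((r1+r2)/C) = asin(11/69) = 9.1732°
wrap1 = wrap2 = π + 2β = 198.3465°

wrap2=198.35_deg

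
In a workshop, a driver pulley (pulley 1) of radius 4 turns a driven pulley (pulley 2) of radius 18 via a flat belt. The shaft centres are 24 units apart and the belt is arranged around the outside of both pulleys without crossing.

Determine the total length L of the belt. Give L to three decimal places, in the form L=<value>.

L=125.541

open belt: β = asin((r2−r1)/C) = asin(14/24) = 35.6853°
wrap1 = π − 2β = 108.6293°
wrap2 = π + 2β = 251.3707°
tangent length = C·cosβ = 19.4936
L = r1·wrap1 + r2·wrap2 + 2·C·cosβ = 4·1.8959 + 18·4.3872 + 2·19.4936 = 125.5414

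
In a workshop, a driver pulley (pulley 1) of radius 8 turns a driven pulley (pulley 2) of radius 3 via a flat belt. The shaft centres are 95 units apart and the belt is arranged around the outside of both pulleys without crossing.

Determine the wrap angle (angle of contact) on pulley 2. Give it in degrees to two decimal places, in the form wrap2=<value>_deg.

wrap2=173.97_deg

open belt: β = asin((r2−r1)/C) = asin(-5/95) = -3.0170°
wrap1 = π − 2β = 186.0339°
wrap2 = π + 2β = 173.9661°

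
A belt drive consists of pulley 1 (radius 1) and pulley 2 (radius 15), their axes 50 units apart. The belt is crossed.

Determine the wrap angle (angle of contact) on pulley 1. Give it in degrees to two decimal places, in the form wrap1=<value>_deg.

crossed belt: β = asin((r1+r2)/C) = asin(16/50) = 18.6629°
wrap1 = wrap2 = π + 2β = 217.3258°

wrap1=217.33_deg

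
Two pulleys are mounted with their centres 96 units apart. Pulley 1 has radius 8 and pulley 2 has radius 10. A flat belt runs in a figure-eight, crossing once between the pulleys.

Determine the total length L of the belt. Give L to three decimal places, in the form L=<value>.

crossed belt: β = asin((r1+r2)/C) = asin(18/96) = 10.8069°
wrap1 = wrap2 = π + 2β = 201.6138°
tangent length = C·cosβ = 94.2974
L = (r1+r2)·wrap + 2·C·cosβ = 18·3.5188 + 2·94.2974 = 251.9337

L=251.934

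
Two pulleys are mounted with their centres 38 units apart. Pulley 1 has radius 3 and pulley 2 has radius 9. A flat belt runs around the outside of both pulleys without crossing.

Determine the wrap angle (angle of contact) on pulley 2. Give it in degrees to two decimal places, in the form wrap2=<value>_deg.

open belt: β = asin((r2−r1)/C) = asin(6/38) = 9.0847°
wrap1 = π − 2β = 161.8306°
wrap2 = π + 2β = 198.1694°

wrap2=198.17_deg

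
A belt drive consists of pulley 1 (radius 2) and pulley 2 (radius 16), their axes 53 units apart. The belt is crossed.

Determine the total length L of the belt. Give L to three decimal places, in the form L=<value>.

L=168.723

crossed belt: β = asin((r1+r2)/C) = asin(18/53) = 19.8539°
wrap1 = wrap2 = π + 2β = 219.7078°
tangent length = C·cosβ = 49.8498
L = (r1+r2)·wrap + 2·C·cosβ = 18·3.8346 + 2·49.8498 = 168.7228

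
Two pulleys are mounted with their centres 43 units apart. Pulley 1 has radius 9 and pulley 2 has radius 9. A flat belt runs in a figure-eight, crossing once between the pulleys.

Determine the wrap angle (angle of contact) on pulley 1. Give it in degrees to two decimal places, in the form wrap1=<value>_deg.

crossed belt: β = asin((r1+r2)/C) = asin(18/43) = 24.7465°
wrap1 = wrap2 = π + 2β = 229.4930°

wrap1=229.49_deg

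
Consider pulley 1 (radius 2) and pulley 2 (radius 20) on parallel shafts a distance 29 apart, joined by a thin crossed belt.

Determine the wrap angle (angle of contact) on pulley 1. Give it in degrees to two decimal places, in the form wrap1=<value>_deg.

wrap1=278.69_deg

crossed belt: β = asin((r1+r2)/C) = asin(22/29) = 49.3428°
wrap1 = wrap2 = π + 2β = 278.6855°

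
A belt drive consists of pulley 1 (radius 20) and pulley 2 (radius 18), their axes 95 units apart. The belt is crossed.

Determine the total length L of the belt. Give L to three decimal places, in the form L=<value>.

L=324.794

crossed belt: β = asin((r1+r2)/C) = asin(38/95) = 23.5782°
wrap1 = wrap2 = π + 2β = 227.1564°
tangent length = C·cosβ = 87.0689
L = (r1+r2)·wrap + 2·C·cosβ = 38·3.9646 + 2·87.0689 = 324.7937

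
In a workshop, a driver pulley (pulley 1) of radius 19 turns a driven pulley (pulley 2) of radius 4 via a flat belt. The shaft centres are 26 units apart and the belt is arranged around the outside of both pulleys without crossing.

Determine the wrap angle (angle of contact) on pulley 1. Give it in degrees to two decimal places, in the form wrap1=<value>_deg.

open belt: β = asin((r2−r1)/C) = asin(-15/26) = -35.2344°
wrap1 = π − 2β = 250.4688°
wrap2 = π + 2β = 109.5312°

wrap1=250.47_deg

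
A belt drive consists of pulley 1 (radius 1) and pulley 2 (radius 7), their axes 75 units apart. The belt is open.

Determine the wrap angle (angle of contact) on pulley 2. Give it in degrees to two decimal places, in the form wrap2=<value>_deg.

wrap2=189.18_deg

open belt: β = asin((r2−r1)/C) = asin(6/75) = 4.5886°
wrap1 = π − 2β = 170.8229°
wrap2 = π + 2β = 189.1771°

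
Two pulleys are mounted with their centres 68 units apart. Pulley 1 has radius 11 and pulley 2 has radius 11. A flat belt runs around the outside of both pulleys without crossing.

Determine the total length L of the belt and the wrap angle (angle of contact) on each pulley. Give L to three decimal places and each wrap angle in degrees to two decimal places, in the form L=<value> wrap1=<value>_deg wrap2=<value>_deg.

open belt: β = asin((r2−r1)/C) = asin(0/68) = 0.0000°
wrap1 = π − 2β = 180.0000°
wrap2 = π + 2β = 180.0000°
tangent length = C·cosβ = 68.0000
L = r1·wrap1 + r2·wrap2 + 2·C·cosβ = 11·3.1416 + 11·3.1416 + 2·68.0000 = 205.1150

L=205.115 wrap1=180.00_deg wrap2=180.00_deg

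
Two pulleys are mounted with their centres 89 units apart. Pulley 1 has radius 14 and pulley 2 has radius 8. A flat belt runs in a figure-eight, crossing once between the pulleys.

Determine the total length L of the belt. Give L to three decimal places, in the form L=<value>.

L=252.581

crossed belt: β = asin((r1+r2)/C) = asin(22/89) = 14.3114°
wrap1 = wrap2 = π + 2β = 208.6227°
tangent length = C·cosβ = 86.2380
L = (r1+r2)·wrap + 2·C·cosβ = 22·3.6412 + 2·86.2380 = 252.5815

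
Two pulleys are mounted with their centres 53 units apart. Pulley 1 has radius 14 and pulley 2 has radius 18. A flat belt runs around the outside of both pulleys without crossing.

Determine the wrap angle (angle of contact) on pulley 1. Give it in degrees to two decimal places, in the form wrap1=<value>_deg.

open belt: β = asin((r2−r1)/C) = asin(4/53) = 4.3283°
wrap1 = π − 2β = 171.3433°
wrap2 = π + 2β = 188.6567°

wrap1=171.34_deg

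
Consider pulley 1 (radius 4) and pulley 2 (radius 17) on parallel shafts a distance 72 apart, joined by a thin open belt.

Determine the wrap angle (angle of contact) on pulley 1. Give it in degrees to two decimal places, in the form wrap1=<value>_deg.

wrap1=159.20_deg

open belt: β = asin((r2−r1)/C) = asin(13/72) = 10.4021°
wrap1 = π − 2β = 159.1958°
wrap2 = π + 2β = 200.8042°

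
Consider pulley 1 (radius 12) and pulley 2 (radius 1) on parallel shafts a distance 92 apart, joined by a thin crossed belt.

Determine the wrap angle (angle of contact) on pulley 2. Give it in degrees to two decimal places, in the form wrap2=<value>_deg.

crossed belt: β = asin((r1+r2)/C) = asin(13/92) = 8.1233°
wrap1 = wrap2 = π + 2β = 196.2467°

wrap2=196.25_deg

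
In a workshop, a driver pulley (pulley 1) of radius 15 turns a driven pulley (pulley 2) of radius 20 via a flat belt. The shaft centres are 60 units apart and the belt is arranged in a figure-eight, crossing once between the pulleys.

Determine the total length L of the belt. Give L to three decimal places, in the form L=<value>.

crossed belt: β = asin((r1+r2)/C) = asin(35/60) = 35.6853°
wrap1 = wrap2 = π + 2β = 251.3707°
tangent length = C·cosβ = 48.7340
L = (r1+r2)·wrap + 2·C·cosβ = 35·4.3872 + 2·48.7340 = 251.0215

L=251.022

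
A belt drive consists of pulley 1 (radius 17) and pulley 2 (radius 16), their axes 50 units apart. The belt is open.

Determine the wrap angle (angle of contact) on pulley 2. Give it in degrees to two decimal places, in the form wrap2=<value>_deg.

wrap2=177.71_deg

open belt: β = asin((r2−r1)/C) = asin(-1/50) = -1.1460°
wrap1 = π − 2β = 182.2920°
wrap2 = π + 2β = 177.7080°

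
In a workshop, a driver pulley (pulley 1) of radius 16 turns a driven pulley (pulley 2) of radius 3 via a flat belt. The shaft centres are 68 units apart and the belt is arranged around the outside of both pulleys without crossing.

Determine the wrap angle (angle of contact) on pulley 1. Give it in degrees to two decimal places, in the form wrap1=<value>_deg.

wrap1=202.04_deg

open belt: β = asin((r2−r1)/C) = asin(-13/68) = -11.0214°
wrap1 = π − 2β = 202.0429°
wrap2 = π + 2β = 157.9571°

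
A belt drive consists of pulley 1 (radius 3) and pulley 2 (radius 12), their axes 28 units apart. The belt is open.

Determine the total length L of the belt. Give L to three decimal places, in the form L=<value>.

open belt: β = asin((r2−r1)/C) = asin(9/28) = 18.7493°
wrap1 = π − 2β = 142.5013°
wrap2 = π + 2β = 217.4987°
tangent length = C·cosβ = 26.5141
L = r1·wrap1 + r2·wrap2 + 2·C·cosβ = 3·2.4871 + 12·3.7961 + 2·26.5141 = 106.0425

L=106.042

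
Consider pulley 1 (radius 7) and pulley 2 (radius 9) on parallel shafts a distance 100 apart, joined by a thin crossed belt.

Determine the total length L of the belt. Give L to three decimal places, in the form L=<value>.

L=252.831

crossed belt: β = asin((r1+r2)/C) = asin(16/100) = 9.2069°
wrap1 = wrap2 = π + 2β = 198.4138°
tangent length = C·cosβ = 98.7117
L = (r1+r2)·wrap + 2·C·cosβ = 16·3.4630 + 2·98.7117 = 252.8310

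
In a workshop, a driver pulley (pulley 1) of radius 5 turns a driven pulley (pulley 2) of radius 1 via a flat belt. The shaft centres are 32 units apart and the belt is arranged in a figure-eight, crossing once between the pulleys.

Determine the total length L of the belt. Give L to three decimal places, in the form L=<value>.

crossed belt: β = asin((r1+r2)/C) = asin(6/32) = 10.8069°
wrap1 = wrap2 = π + 2β = 201.6138°
tangent length = C·cosβ = 31.4325
L = (r1+r2)·wrap + 2·C·cosβ = 6·3.5188 + 2·31.4325 = 83.9779

L=83.978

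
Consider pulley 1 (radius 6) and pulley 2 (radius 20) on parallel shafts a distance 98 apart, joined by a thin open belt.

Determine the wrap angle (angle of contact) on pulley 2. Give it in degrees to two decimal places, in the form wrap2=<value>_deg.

wrap2=196.43_deg

open belt: β = asin((r2−r1)/C) = asin(14/98) = 8.2132°
wrap1 = π − 2β = 163.5736°
wrap2 = π + 2β = 196.4264°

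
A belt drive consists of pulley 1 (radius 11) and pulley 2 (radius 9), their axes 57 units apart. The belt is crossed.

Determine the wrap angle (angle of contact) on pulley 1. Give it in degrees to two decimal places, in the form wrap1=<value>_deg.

crossed belt: β = asin((r1+r2)/C) = asin(20/57) = 20.5410°
wrap1 = wrap2 = π + 2β = 221.0820°

wrap1=221.08_deg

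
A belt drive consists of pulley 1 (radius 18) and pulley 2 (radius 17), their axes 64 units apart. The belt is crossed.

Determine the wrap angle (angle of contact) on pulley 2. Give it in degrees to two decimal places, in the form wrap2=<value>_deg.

wrap2=246.31_deg

crossed belt: β = asin((r1+r2)/C) = asin(35/64) = 33.1529°
wrap1 = wrap2 = π + 2β = 246.3058°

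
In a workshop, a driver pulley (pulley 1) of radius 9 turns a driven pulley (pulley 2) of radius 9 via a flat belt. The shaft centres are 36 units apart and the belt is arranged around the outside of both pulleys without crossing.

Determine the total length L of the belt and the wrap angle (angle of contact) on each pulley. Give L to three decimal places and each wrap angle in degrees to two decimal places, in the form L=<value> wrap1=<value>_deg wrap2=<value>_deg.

L=128.549 wrap1=180.00_deg wrap2=180.00_deg

open belt: β = asin((r2−r1)/C) = asin(0/36) = 0.0000°
wrap1 = π − 2β = 180.0000°
wrap2 = π + 2β = 180.0000°
tangent length = C·cosβ = 36.0000
L = r1·wrap1 + r2·wrap2 + 2·C·cosβ = 9·3.1416 + 9·3.1416 + 2·36.0000 = 128.5487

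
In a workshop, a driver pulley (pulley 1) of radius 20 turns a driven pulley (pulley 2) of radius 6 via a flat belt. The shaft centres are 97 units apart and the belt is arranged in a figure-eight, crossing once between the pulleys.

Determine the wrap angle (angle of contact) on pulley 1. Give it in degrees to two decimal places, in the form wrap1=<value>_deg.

wrap1=211.10_deg

crossed belt: β = asin((r1+r2)/C) = asin(26/97) = 15.5477°
wrap1 = wrap2 = π + 2β = 211.0955°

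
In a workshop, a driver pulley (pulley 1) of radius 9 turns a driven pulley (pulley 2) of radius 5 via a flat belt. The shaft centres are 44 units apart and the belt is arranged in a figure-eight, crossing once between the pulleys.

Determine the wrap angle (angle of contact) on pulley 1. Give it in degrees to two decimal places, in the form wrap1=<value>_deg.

wrap1=217.11_deg

crossed belt: β = asin((r1+r2)/C) = asin(14/44) = 18.5530°
wrap1 = wrap2 = π + 2β = 217.1060°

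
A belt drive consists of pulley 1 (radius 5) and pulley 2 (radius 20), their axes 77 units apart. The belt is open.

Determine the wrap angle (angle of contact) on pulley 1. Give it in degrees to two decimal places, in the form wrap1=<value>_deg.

wrap1=157.53_deg

open belt: β = asin((r2−r1)/C) = asin(15/77) = 11.2333°
wrap1 = π − 2β = 157.5333°
wrap2 = π + 2β = 202.4667°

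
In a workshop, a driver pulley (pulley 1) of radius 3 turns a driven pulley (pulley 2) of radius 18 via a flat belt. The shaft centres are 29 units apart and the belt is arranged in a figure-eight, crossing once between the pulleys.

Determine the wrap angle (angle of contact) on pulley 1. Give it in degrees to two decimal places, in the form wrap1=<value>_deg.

crossed belt: β = asin((r1+r2)/C) = asin(21/29) = 46.3972°
wrap1 = wrap2 = π + 2β = 272.7944°

wrap1=272.79_deg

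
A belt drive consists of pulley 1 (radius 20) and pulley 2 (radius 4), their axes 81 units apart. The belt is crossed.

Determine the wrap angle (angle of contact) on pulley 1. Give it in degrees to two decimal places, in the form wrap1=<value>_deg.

crossed belt: β = asin((r1+r2)/C) = asin(24/81) = 17.2353°
wrap1 = wrap2 = π + 2β = 214.4706°

wrap1=214.47_deg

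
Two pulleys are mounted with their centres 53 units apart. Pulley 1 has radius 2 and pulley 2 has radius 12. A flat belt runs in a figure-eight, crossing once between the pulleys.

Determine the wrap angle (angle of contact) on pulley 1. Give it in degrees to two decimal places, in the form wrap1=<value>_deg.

wrap1=210.63_deg

crossed belt: β = asin((r1+r2)/C) = asin(14/53) = 15.3165°
wrap1 = wrap2 = π + 2β = 210.6330°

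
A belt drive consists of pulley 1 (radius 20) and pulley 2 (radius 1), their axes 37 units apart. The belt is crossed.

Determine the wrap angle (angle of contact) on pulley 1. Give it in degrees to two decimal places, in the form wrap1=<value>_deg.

wrap1=249.16_deg

crossed belt: β = asin((r1+r2)/C) = asin(21/37) = 34.5808°
wrap1 = wrap2 = π + 2β = 249.1616°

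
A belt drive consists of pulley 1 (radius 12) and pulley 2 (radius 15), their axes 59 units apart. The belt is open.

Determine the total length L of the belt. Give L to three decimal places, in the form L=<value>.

open belt: β = asin((r2−r1)/C) = asin(3/59) = 2.9146°
wrap1 = π − 2β = 174.1708°
wrap2 = π + 2β = 185.8292°
tangent length = C·cosβ = 58.9237
L = r1·wrap1 + r2·wrap2 + 2·C·cosβ = 12·3.0399 + 15·3.2433 + 2·58.9237 = 202.9756

L=202.976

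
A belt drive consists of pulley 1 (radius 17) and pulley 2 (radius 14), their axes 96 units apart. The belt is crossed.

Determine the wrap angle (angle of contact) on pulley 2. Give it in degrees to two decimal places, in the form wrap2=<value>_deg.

wrap2=217.68_deg

crossed belt: β = asin((r1+r2)/C) = asin(31/96) = 18.8394°
wrap1 = wrap2 = π + 2β = 217.6788°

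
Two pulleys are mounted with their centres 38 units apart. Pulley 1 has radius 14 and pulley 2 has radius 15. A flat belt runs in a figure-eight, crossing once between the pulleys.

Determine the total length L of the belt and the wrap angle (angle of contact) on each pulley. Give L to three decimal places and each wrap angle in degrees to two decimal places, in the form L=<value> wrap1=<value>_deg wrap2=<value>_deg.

L=190.573 wrap1=279.49_deg wrap2=279.49_deg

crossed belt: β = asin((r1+r2)/C) = asin(29/38) = 49.7434°
wrap1 = wrap2 = π + 2β = 279.4868°
tangent length = C·cosβ = 24.5561
L = (r1+r2)·wrap + 2·C·cosβ = 29·4.8780 + 2·24.5561 = 190.5731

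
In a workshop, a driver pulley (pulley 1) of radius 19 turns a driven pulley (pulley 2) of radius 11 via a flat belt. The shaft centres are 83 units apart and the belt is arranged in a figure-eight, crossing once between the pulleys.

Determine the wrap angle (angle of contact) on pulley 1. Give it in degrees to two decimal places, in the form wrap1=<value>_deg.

crossed belt: β = asin((r1+r2)/C) = asin(30/83) = 21.1890°
wrap1 = wrap2 = π + 2β = 222.3780°

wrap1=222.38_deg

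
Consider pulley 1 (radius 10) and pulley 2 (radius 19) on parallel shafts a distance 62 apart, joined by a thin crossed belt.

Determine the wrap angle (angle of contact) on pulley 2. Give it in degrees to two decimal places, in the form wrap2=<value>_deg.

wrap2=235.78_deg

crossed belt: β = asin((r1+r2)/C) = asin(29/62) = 27.8878°
wrap1 = wrap2 = π + 2β = 235.7756°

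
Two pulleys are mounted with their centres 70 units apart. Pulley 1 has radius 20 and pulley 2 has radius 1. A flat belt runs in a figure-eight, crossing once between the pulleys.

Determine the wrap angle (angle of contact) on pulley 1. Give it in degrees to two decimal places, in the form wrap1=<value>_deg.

wrap1=214.92_deg

crossed belt: β = asin((r1+r2)/C) = asin(21/70) = 17.4576°
wrap1 = wrap2 = π + 2β = 214.9152°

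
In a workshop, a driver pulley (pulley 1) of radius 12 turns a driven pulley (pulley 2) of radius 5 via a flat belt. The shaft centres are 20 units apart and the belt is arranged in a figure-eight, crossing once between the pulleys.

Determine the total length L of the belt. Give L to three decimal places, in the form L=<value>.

crossed belt: β = asin((r1+r2)/C) = asin(17/20) = 58.2117°
wrap1 = wrap2 = π + 2β = 296.4233°
tangent length = C·cosβ = 10.5357
L = (r1+r2)·wrap + 2·C·cosβ = 17·5.1736 + 2·10.5357 = 109.0219

L=109.022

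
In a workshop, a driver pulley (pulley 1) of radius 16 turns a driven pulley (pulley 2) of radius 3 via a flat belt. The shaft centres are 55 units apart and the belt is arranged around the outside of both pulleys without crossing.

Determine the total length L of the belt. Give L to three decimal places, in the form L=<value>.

L=172.778

open belt: β = asin((r2−r1)/C) = asin(-13/55) = -13.6720°
wrap1 = π − 2β = 207.3440°
wrap2 = π + 2β = 152.6560°
tangent length = C·cosβ = 53.4416
L = r1·wrap1 + r2·wrap2 + 2·C·cosβ = 16·3.6188 + 3·2.6643 + 2·53.4416 = 172.7775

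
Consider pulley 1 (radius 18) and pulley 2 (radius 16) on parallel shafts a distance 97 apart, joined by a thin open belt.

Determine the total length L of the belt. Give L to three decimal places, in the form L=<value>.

L=300.855

open belt: β = asin((r2−r1)/C) = asin(-2/97) = -1.1814°
wrap1 = π − 2β = 182.3629°
wrap2 = π + 2β = 177.6371°
tangent length = C·cosβ = 96.9794
L = r1·wrap1 + r2·wrap2 + 2·C·cosβ = 18·3.1828 + 16·3.1004 + 2·96.9794 = 300.8554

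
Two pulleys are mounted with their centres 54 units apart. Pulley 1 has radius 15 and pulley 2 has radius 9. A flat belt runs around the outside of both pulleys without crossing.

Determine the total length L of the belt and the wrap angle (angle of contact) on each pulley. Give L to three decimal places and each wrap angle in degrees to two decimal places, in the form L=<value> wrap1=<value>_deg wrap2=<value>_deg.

L=184.066 wrap1=192.76_deg wrap2=167.24_deg

open belt: β = asin((r2−r1)/C) = asin(-6/54) = -6.3794°
wrap1 = π − 2β = 192.7587°
wrap2 = π + 2β = 167.2413°
tangent length = C·cosβ = 53.6656
L = r1·wrap1 + r2·wrap2 + 2·C·cosβ = 15·3.3643 + 9·2.9189 + 2·53.6656 = 184.0656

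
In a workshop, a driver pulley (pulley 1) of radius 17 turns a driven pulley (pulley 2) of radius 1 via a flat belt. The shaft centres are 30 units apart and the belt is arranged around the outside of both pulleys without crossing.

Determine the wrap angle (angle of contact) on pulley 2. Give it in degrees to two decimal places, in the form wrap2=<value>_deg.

open belt: β = asin((r2−r1)/C) = asin(-16/30) = -32.2310°
wrap1 = π − 2β = 244.4619°
wrap2 = π + 2β = 115.5381°

wrap2=115.54_deg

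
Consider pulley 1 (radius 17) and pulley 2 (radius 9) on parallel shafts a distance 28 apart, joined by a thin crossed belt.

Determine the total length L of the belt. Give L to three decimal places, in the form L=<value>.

crossed belt: β = asin((r1+r2)/C) = asin(26/28) = 68.2132°
wrap1 = wrap2 = π + 2β = 316.4264°
tangent length = C·cosβ = 10.3923
L = (r1+r2)·wrap + 2·C·cosβ = 26·5.5227 + 2·10.3923 = 164.3744

L=164.374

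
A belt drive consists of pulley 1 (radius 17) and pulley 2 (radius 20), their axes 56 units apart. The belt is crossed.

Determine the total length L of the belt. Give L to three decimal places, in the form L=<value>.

L=253.721

crossed belt: β = asin((r1+r2)/C) = asin(37/56) = 41.3544°
wrap1 = wrap2 = π + 2β = 262.7087°
tangent length = C·cosβ = 42.0357
L = (r1+r2)·wrap + 2·C·cosβ = 37·4.5851 + 2·42.0357 = 253.7213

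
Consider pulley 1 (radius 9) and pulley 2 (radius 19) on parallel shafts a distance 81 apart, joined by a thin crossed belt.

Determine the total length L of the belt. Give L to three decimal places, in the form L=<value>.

crossed belt: β = asin((r1+r2)/C) = asin(28/81) = 20.2233°
wrap1 = wrap2 = π + 2β = 220.4465°
tangent length = C·cosβ = 76.0066
L = (r1+r2)·wrap + 2·C·cosβ = 28·3.8475 + 2·76.0066 = 259.7436

L=259.744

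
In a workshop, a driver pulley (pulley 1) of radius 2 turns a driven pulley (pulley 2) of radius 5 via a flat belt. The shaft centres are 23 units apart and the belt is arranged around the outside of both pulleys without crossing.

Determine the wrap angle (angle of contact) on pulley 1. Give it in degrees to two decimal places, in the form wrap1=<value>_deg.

open belt: β = asin((r2−r1)/C) = asin(3/23) = 7.4947°
wrap1 = π − 2β = 165.0106°
wrap2 = π + 2β = 194.9894°

wrap1=165.01_deg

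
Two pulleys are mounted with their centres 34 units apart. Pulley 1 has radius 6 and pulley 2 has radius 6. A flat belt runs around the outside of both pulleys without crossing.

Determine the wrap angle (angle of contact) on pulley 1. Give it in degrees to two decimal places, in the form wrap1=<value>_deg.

wrap1=180.00_deg

open belt: β = asin((r2−r1)/C) = asin(0/34) = 0.0000°
wrap1 = π − 2β = 180.0000°
wrap2 = π + 2β = 180.0000°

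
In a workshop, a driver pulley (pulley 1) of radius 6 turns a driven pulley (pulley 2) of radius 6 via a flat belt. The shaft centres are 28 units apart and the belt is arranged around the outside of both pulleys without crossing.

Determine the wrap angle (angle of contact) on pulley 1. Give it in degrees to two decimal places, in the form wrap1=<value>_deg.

wrap1=180.00_deg

open belt: β = asin((r2−r1)/C) = asin(0/28) = 0.0000°
wrap1 = π − 2β = 180.0000°
wrap2 = π + 2β = 180.0000°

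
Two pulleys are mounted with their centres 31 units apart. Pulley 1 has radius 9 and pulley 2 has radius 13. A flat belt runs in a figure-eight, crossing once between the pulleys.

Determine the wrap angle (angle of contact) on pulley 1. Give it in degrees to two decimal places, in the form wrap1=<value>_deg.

wrap1=270.42_deg

crossed belt: β = asin((r1+r2)/C) = asin(22/31) = 45.2087°
wrap1 = wrap2 = π + 2β = 270.4174°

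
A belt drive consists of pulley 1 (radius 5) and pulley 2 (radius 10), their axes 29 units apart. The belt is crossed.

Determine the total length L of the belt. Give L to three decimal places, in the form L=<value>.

crossed belt: β = asin((r1+r2)/C) = asin(15/29) = 31.1474°
wrap1 = wrap2 = π + 2β = 242.2948°
tangent length = C·cosβ = 24.8193
L = (r1+r2)·wrap + 2·C·cosβ = 15·4.2288 + 2·24.8193 = 113.0713

L=113.071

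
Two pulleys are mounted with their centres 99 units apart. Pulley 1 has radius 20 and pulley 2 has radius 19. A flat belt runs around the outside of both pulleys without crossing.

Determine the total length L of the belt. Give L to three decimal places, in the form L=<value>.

L=320.532

open belt: β = asin((r2−r1)/C) = asin(-1/99) = -0.5788°
wrap1 = π − 2β = 181.1575°
wrap2 = π + 2β = 178.8425°
tangent length = C·cosβ = 98.9949
L = r1·wrap1 + r2·wrap2 + 2·C·cosβ = 20·3.1618 + 19·3.1214 + 2·98.9949 = 320.5322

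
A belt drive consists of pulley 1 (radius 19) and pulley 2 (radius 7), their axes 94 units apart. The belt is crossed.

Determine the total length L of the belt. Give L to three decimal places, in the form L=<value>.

L=276.920

crossed belt: β = asin((r1+r2)/C) = asin(26/94) = 16.0571°
wrap1 = wrap2 = π + 2β = 212.1143°
tangent length = C·cosβ = 90.3327
L = (r1+r2)·wrap + 2·C·cosβ = 26·3.7021 + 2·90.3327 = 276.9198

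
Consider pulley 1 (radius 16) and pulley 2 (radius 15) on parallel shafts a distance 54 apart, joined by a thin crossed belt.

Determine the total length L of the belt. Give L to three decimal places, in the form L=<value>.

crossed belt: β = asin((r1+r2)/C) = asin(31/54) = 35.0348°
wrap1 = wrap2 = π + 2β = 250.0696°
tangent length = C·cosβ = 44.2154
L = (r1+r2)·wrap + 2·C·cosβ = 31·4.3645 + 2·44.2154 = 223.7315

L=223.731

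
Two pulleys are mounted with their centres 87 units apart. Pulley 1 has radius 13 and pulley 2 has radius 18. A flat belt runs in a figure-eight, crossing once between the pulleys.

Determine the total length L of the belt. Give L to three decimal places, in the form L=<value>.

crossed belt: β = asin((r1+r2)/C) = asin(31/87) = 20.8745°
wrap1 = wrap2 = π + 2β = 221.7490°
tangent length = C·cosβ = 81.2896
L = (r1+r2)·wrap + 2·C·cosβ = 31·3.8702 + 2·81.2896 = 282.5569

L=282.557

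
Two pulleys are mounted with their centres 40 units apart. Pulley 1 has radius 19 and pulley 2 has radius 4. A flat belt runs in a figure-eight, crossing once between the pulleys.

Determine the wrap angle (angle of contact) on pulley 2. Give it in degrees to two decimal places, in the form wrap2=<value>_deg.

wrap2=250.20_deg

crossed belt: β = asin((r1+r2)/C) = asin(23/40) = 35.0996°
wrap1 = wrap2 = π + 2β = 250.1993°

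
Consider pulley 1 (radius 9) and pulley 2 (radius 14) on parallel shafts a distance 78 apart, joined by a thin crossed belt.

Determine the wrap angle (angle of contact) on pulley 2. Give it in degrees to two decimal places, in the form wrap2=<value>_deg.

crossed belt: β = asin((r1+r2)/C) = asin(23/78) = 17.1498°
wrap1 = wrap2 = π + 2β = 214.2997°

wrap2=214.30_deg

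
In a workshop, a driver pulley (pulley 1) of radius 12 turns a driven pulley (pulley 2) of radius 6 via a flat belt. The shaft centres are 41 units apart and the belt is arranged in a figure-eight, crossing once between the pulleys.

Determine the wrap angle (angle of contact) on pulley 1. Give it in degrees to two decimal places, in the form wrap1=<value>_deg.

crossed belt: β = asin((r1+r2)/C) = asin(18/41) = 26.0416°
wrap1 = wrap2 = π + 2β = 232.0833°

wrap1=232.08_deg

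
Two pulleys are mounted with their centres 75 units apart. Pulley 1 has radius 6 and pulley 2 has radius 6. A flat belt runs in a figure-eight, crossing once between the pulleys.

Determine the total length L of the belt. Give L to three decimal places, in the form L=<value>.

L=189.623

crossed belt: β = asin((r1+r2)/C) = asin(12/75) = 9.2069°
wrap1 = wrap2 = π + 2β = 198.4138°
tangent length = C·cosβ = 74.0338
L = (r1+r2)·wrap + 2·C·cosβ = 12·3.4630 + 2·74.0338 = 189.6232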